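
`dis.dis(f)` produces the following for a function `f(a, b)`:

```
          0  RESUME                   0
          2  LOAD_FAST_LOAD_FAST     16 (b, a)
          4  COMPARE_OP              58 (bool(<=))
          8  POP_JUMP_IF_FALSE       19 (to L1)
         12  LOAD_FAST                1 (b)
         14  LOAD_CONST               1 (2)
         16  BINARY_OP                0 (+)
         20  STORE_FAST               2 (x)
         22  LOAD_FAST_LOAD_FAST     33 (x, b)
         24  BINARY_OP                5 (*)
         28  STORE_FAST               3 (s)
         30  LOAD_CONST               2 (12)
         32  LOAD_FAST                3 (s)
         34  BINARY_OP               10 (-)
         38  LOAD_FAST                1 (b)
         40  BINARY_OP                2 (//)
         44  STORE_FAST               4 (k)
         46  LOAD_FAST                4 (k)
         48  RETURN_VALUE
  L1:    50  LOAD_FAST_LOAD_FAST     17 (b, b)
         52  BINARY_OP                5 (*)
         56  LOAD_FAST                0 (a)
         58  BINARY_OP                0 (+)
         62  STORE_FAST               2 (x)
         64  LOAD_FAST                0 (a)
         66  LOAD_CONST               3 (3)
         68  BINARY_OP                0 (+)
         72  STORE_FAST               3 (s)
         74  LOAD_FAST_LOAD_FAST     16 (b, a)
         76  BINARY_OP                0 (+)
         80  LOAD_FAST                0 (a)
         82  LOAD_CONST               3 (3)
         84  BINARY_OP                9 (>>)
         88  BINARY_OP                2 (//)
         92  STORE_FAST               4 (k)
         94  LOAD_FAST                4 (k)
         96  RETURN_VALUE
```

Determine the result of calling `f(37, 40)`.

19

LOAD_FAST_LOAD_FAST b,a → push 40,37. Stack: [40, 37]
COMPARE_OP bool(<=) → 40 vs 37 = False. Stack: [False]
POP_JUMP_IF_FALSE → pop False; jump. Stack: []
LOAD_FAST_LOAD_FAST b,b → push 40,40. Stack: [40, 40]
BINARY_OP * → 40 * 40 = 1600. Stack: [1600]
LOAD_FAST a → push 37. Stack: [1600, 37]
BINARY_OP + → 1600 + 37 = 1637. Stack: [1637]
STORE_FAST x → x=1637. Stack: []
LOAD_FAST a → push 37. Stack: [37]
LOAD_CONST → push 3. Stack: [37, 3]
BINARY_OP + → 37 + 3 = 40. Stack: [40]
STORE_FAST s → s=40. Stack: []
LOAD_FAST_LOAD_FAST b,a → push 40,37. Stack: [40, 37]
BINARY_OP + → 40 + 37 = 77. Stack: [77]
LOAD_FAST a → push 37. Stack: [77, 37]
LOAD_CONST → push 3. Stack: [77, 37, 3]
BINARY_OP >> → 37 >> 3 = 4. Stack: [77, 4]
BINARY_OP // → 77 // 4 = 19. Stack: [19]
STORE_FAST k → k=19. Stack: []
LOAD_FAST k → push 19. Stack: [19]
RETURN_VALUE → return 19.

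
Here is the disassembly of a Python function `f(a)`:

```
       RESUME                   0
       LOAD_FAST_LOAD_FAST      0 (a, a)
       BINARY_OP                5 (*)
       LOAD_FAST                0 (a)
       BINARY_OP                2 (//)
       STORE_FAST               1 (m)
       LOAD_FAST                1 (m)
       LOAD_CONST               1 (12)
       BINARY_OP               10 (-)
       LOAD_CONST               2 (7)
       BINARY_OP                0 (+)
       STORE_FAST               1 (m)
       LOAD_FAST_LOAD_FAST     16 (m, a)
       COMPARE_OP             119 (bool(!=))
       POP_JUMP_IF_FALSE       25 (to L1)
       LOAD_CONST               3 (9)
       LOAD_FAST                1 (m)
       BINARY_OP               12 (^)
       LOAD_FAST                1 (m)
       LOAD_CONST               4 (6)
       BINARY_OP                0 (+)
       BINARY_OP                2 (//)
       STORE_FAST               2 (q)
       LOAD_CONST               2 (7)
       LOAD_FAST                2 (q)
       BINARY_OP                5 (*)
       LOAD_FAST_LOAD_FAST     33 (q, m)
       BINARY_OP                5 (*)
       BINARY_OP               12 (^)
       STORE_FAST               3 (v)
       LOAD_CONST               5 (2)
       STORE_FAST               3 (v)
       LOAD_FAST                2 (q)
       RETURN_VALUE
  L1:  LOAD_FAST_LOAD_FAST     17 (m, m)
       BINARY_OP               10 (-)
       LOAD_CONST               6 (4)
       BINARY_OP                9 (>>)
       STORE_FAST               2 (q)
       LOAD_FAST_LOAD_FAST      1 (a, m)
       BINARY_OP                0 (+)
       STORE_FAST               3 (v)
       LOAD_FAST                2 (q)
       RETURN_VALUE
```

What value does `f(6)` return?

1

LOAD_FAST_LOAD_FAST a,a → push 6,6. Stack: [6, 6]
BINARY_OP * → 6 * 6 = 36. Stack: [36]
LOAD_FAST a → push 6. Stack: [36, 6]
BINARY_OP // → 36 // 6 = 6. Stack: [6]
STORE_FAST m → m=6. Stack: []
LOAD_FAST m → push 6. Stack: [6]
LOAD_CONST → push 12. Stack: [6, 12]
BINARY_OP - → 6 - 12 = -6. Stack: [-6]
LOAD_CONST → push 7. Stack: [-6, 7]
BINARY_OP + → -6 + 7 = 1. Stack: [1]
STORE_FAST m → m=1. Stack: []
LOAD_FAST_LOAD_FAST m,a → push 1,6. Stack: [1, 6]
COMPARE_OP bool(!=) → 1 vs 6 = True. Stack: [True]
POP_JUMP_IF_FALSE → pop True; no jump. Stack: []
LOAD_CONST → push 9. Stack: [9]
LOAD_FAST m → push 1. Stack: [9, 1]
BINARY_OP ^ → 9 ^ 1 = 8. Stack: [8]
LOAD_FAST m → push 1. Stack: [8, 1]
LOAD_CONST → push 6. Stack: [8, 1, 6]
BINARY_OP + → 1 + 6 = 7. Stack: [8, 7]
BINARY_OP // → 8 // 7 = 1. Stack: [1]
STORE_FAST q → q=1. Stack: []
LOAD_CONST → push 7. Stack: [7]
LOAD_FAST q → push 1. Stack: [7, 1]
BINARY_OP * → 7 * 1 = 7. Stack: [7]
LOAD_FAST_LOAD_FAST q,m → push 1,1. Stack: [7, 1, 1]
BINARY_OP * → 1 * 1 = 1. Stack: [7, 1]
BINARY_OP ^ → 7 ^ 1 = 6. Stack: [6]
STORE_FAST v → v=6. Stack: []
LOAD_CONST → push 2. Stack: [2]
STORE_FAST v → v=2. Stack: []
LOAD_FAST q → push 1. Stack: [1]
RETURN_VALUE → return 1.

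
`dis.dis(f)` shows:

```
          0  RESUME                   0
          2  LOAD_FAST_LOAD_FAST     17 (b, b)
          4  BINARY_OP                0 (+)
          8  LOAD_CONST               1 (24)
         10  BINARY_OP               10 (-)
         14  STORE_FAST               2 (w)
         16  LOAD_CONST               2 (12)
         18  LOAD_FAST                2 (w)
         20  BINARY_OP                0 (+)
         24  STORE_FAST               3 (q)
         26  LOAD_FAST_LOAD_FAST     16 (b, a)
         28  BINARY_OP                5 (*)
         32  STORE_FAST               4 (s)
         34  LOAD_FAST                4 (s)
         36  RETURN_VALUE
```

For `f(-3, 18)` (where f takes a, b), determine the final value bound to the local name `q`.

24

LOAD_FAST_LOAD_FAST b,b → push 18,18. Stack: [18, 18]
BINARY_OP + → 18 + 18 = 36. Stack: [36]
LOAD_CONST → push 24. Stack: [36, 24]
BINARY_OP - → 36 - 24 = 12. Stack: [12]
STORE_FAST w → w=12. Stack: []
LOAD_CONST → push 12. Stack: [12]
LOAD_FAST w → push 12. Stack: [12, 12]
BINARY_OP + → 12 + 12 = 24. Stack: [24]
STORE_FAST q → q=24. Stack: []
LOAD_FAST_LOAD_FAST b,a → push 18,-3. Stack: [18, -3]
BINARY_OP * → 18 * -3 = -54. Stack: [-54]
STORE_FAST s → s=-54. Stack: []
LOAD_FAST s → push -54. Stack: [-54]
RETURN_VALUE → return -54.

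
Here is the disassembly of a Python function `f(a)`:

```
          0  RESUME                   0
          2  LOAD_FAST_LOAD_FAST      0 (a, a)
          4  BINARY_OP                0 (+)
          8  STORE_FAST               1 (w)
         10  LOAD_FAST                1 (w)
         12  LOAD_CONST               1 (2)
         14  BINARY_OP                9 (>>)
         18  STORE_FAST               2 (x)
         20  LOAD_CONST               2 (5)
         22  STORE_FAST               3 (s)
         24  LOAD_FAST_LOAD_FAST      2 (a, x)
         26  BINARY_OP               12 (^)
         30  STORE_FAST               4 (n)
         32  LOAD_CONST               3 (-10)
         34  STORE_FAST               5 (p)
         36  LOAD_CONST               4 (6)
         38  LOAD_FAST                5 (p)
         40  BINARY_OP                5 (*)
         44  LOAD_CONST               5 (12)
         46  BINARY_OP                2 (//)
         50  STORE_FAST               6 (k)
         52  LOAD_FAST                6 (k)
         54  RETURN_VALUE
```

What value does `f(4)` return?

-5

LOAD_FAST_LOAD_FAST a,a → push 4,4. Stack: [4, 4]
BINARY_OP + → 4 + 4 = 8. Stack: [8]
STORE_FAST w → w=8. Stack: []
LOAD_FAST w → push 8. Stack: [8]
LOAD_CONST → push 2. Stack: [8, 2]
BINARY_OP >> → 8 >> 2 = 2. Stack: [2]
STORE_FAST x → x=2. Stack: []
LOAD_CONST → push 5. Stack: [5]
STORE_FAST s → s=5. Stack: []
LOAD_FAST_LOAD_FAST a,x → push 4,2. Stack: [4, 2]
BINARY_OP ^ → 4 ^ 2 = 6. Stack: [6]
STORE_FAST n → n=6. Stack: []
LOAD_CONST → push -10. Stack: [-10]
STORE_FAST p → p=-10. Stack: []
LOAD_CONST → push 6. Stack: [6]
LOAD_FAST p → push -10. Stack: [6, -10]
BINARY_OP * → 6 * -10 = -60. Stack: [-60]
LOAD_CONST → push 12. Stack: [-60, 12]
BINARY_OP // → -60 // 12 = -5. Stack: [-5]
STORE_FAST k → k=-5. Stack: []
LOAD_FAST k → push -5. Stack: [-5]
RETURN_VALUE → return -5.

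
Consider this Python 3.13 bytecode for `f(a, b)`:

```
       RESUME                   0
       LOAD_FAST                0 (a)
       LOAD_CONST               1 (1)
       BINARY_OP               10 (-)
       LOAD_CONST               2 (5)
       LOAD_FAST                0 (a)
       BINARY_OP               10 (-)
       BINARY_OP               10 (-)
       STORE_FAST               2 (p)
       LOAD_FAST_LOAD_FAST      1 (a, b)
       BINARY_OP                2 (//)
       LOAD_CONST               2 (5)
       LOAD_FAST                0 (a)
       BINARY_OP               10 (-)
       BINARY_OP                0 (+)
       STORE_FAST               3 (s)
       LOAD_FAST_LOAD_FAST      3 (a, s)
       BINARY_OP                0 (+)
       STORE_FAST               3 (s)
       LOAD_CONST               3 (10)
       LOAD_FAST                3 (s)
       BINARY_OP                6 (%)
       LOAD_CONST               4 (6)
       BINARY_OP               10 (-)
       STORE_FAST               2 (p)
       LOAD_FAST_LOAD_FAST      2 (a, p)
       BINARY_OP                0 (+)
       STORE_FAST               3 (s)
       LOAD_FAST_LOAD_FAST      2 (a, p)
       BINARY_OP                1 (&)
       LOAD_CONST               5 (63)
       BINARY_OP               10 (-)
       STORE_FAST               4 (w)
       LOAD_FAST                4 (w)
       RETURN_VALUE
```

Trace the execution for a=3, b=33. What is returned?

LOAD_FAST a → push 3. Stack: [3]
LOAD_CONST → push 1. Stack: [3, 1]
BINARY_OP - → 3 - 1 = 2. Stack: [2]
LOAD_CONST → push 5. Stack: [2, 5]
LOAD_FAST a → push 3. Stack: [2, 5, 3]
BINARY_OP - → 5 - 3 = 2. Stack: [2, 2]
BINARY_OP - → 2 - 2 = 0. Stack: [0]
STORE_FAST p → p=0. Stack: []
LOAD_FAST_LOAD_FAST a,b → push 3,33. Stack: [3, 33]
BINARY_OP // → 3 // 33 = 0. Stack: [0]
LOAD_CONST → push 5. Stack: [0, 5]
LOAD_FAST a → push 3. Stack: [0, 5, 3]
BINARY_OP - → 5 - 3 = 2. Stack: [0, 2]
BINARY_OP + → 0 + 2 = 2. Stack: [2]
STORE_FAST s → s=2. Stack: []
LOAD_FAST_LOAD_FAST a,s → push 3,2. Stack: [3, 2]
BINARY_OP + → 3 + 2 = 5. Stack: [5]
STORE_FAST s → s=5. Stack: []
LOAD_CONST → push 10. Stack: [10]
LOAD_FAST s → push 5. Stack: [10, 5]
BINARY_OP % → 10 % 5 = 0. Stack: [0]
LOAD_CONST → push 6. Stack: [0, 6]
BINARY_OP - → 0 - 6 = -6. Stack: [-6]
STORE_FAST p → p=-6. Stack: []
LOAD_FAST_LOAD_FAST a,p → push 3,-6. Stack: [3, -6]
BINARY_OP + → 3 + -6 = -3. Stack: [-3]
STORE_FAST s → s=-3. Stack: []
LOAD_FAST_LOAD_FAST a,p → push 3,-6. Stack: [3, -6]
BINARY_OP & → 3 & -6 = 2. Stack: [2]
LOAD_CONST → push 63. Stack: [2, 63]
BINARY_OP - → 2 - 63 = -61. Stack: [-61]
STORE_FAST w → w=-61. Stack: []
LOAD_FAST w → push -61. Stack: [-61]
RETURN_VALUE → return -61.

-61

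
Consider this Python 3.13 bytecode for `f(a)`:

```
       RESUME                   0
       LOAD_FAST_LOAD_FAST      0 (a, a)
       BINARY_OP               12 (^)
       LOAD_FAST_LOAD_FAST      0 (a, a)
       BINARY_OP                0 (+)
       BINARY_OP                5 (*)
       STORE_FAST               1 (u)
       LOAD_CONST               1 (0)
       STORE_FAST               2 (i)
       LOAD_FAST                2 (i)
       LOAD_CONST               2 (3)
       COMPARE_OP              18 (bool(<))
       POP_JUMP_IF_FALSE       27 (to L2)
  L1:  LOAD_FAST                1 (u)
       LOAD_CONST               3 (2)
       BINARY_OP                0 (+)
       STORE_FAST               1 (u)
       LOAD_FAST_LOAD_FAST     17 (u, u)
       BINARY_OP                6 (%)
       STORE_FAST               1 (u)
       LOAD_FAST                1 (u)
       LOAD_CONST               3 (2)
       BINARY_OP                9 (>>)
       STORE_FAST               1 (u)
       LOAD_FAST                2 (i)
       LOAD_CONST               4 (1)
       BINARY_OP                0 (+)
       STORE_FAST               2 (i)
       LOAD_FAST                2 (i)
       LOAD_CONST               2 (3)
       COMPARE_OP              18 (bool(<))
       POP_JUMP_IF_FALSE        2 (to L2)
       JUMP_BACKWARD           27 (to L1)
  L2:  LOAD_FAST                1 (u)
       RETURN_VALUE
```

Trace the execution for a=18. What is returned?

0

LOAD_FAST_LOAD_FAST a,a → push 18,18
BINARY_OP ^ → 18 ^ 18 = 0
LOAD_FAST_LOAD_FAST a,a → push 18,18
BINARY_OP + → 18 + 18 = 36
BINARY_OP * → 0 * 36 = 0
STORE_FAST u → u=0
LOAD_CONST → push 0
STORE_FAST i → i=0
LOAD_FAST i → push 0
LOAD_CONST → push 3
COMPARE_OP bool(<) → 0 vs 3 = True
POP_JUMP_IF_FALSE → pop True; no jump
LOAD_FAST u → push 0
LOAD_CONST → push 2
BINARY_OP + → 0 + 2 = 2
STORE_FAST u → u=2
LOAD_FAST_LOAD_FAST u,u → push 2,2
BINARY_OP % → 2 % 2 = 0
STORE_FAST u → u=0
LOAD_FAST u → push 0
LOAD_CONST → push 2
BINARY_OP >> → 0 >> 2 = 0
STORE_FAST u → u=0
LOAD_FAST i → push 0
LOAD_CONST → push 1
BINARY_OP + → 0 + 1 = 1
STORE_FAST i → i=1
LOAD_FAST i → push 1
LOAD_CONST → push 3
COMPARE_OP bool(<) → 1 vs 3 = True
POP_JUMP_IF_FALSE → pop True; no jump
LOAD_FAST u → push 0
LOAD_CONST → push 2
BINARY_OP + → 0 + 2 = 2
STORE_FAST u → u=2
LOAD_FAST_LOAD_FAST u,u → push 2,2
BINARY_OP % → 2 % 2 = 0
STORE_FAST u → u=0
LOAD_FAST u → push 0
LOAD_CONST → push 2
BINARY_OP >> → 0 >> 2 = 0
STORE_FAST u → u=0
LOAD_FAST i → push 1
LOAD_CONST → push 1
BINARY_OP + → 1 + 1 = 2
STORE_FAST i → i=2
LOAD_FAST i → push 2
LOAD_CONST → push 3
COMPARE_OP bool(<) → 2 vs 3 = True
POP_JUMP_IF_FALSE → pop True; no jump
LOAD_FAST u → push 0
LOAD_CONST → push 2
BINARY_OP + → 0 + 2 = 2
STORE_FAST u → u=2
LOAD_FAST_LOAD_FAST u,u → push 2,2
BINARY_OP % → 2 % 2 = 0
STORE_FAST u → u=0
LOAD_FAST u → push 0
LOAD_CONST → push 2
BINARY_OP >> → 0 >> 2 = 0
STORE_FAST u → u=0
LOAD_FAST i → push 2
LOAD_CONST → push 1
BINARY_OP + → 2 + 1 = 3
STORE_FAST i → i=3
LOAD_FAST i → push 3
LOAD_CONST → push 3
COMPARE_OP bool(<) → 3 vs 3 = False
POP_JUMP_IF_FALSE → pop False; jump
LOAD_FAST u → push 0
RETURN_VALUE → return 0.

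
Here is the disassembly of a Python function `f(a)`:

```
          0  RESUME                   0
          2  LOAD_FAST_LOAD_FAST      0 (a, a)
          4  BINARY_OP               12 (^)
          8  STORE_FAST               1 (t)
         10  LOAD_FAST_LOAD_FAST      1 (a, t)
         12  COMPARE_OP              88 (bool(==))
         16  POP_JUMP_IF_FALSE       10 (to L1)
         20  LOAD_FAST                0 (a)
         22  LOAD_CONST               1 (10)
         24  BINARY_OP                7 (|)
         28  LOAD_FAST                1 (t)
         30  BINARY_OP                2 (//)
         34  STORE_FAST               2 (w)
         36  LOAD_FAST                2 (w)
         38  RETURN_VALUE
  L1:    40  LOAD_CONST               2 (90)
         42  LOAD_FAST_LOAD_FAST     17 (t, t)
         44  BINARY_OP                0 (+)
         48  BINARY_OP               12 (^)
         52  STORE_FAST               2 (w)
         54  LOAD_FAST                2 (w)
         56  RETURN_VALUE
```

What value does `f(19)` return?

90

LOAD_FAST_LOAD_FAST a,a → push 19,19. Stack: [19, 19]
BINARY_OP ^ → 19 ^ 19 = 0. Stack: [0]
STORE_FAST t → t=0. Stack: []
LOAD_FAST_LOAD_FAST a,t → push 19,0. Stack: [19, 0]
COMPARE_OP bool(==) → 19 vs 0 = False. Stack: [False]
POP_JUMP_IF_FALSE → pop False; jump. Stack: []
LOAD_CONST → push 90. Stack: [90]
LOAD_FAST_LOAD_FAST t,t → push 0,0. Stack: [90, 0, 0]
BINARY_OP + → 0 + 0 = 0. Stack: [90, 0]
BINARY_OP ^ → 90 ^ 0 = 90. Stack: [90]
STORE_FAST w → w=90. Stack: []
LOAD_FAST w → push 90. Stack: [90]
RETURN_VALUE → return 90.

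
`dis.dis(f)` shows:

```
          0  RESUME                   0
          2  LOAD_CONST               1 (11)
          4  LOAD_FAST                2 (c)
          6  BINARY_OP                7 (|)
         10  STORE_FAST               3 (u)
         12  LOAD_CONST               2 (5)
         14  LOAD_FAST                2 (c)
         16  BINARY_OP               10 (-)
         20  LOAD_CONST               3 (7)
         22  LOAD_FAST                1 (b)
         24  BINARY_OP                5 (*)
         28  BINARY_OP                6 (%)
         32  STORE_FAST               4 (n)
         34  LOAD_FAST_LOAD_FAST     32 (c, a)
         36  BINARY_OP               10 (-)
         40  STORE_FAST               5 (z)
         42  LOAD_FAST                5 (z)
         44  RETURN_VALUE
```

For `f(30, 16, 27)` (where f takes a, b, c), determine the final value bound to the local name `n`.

LOAD_CONST → push 11. Stack: [11]
LOAD_FAST c → push 27. Stack: [11, 27]
BINARY_OP | → 11 | 27 = 27. Stack: [27]
STORE_FAST u → u=27. Stack: []
LOAD_CONST → push 5. Stack: [5]
LOAD_FAST c → push 27. Stack: [5, 27]
BINARY_OP - → 5 - 27 = -22. Stack: [-22]
LOAD_CONST → push 7. Stack: [-22, 7]
LOAD_FAST b → push 16. Stack: [-22, 7, 16]
BINARY_OP * → 7 * 16 = 112. Stack: [-22, 112]
BINARY_OP % → -22 % 112 = 90. Stack: [90]
STORE_FAST n → n=90. Stack: []
LOAD_FAST_LOAD_FAST c,a → push 27,30. Stack: [27, 30]
BINARY_OP - → 27 - 30 = -3. Stack: [-3]
STORE_FAST z → z=-3. Stack: []
LOAD_FAST z → push -3. Stack: [-3]
RETURN_VALUE → return -3.

90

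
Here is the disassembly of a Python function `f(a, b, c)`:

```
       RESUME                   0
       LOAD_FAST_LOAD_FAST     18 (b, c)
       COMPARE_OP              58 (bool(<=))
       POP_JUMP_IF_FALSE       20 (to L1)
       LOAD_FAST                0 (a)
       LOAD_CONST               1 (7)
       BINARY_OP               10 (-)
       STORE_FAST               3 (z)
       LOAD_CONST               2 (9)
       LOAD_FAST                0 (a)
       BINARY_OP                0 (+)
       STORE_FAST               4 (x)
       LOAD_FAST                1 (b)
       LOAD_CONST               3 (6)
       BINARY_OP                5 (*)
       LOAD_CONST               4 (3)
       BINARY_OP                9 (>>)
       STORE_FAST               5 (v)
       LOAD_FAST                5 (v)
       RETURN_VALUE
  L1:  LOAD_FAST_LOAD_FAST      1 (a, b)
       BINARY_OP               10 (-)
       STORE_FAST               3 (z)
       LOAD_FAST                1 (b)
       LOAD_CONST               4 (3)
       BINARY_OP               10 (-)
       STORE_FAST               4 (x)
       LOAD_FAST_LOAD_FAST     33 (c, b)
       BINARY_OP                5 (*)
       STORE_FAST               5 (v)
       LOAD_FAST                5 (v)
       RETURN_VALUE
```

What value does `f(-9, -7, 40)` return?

-6

LOAD_FAST_LOAD_FAST b,c → push -7,40. Stack: [-7, 40]
COMPARE_OP bool(<=) → -7 vs 40 = True. Stack: [True]
POP_JUMP_IF_FALSE → pop True; no jump. Stack: []
LOAD_FAST a → push -9. Stack: [-9]
LOAD_CONST → push 7. Stack: [-9, 7]
BINARY_OP - → -9 - 7 = -16. Stack: [-16]
STORE_FAST z → z=-16. Stack: []
LOAD_CONST → push 9. Stack: [9]
LOAD_FAST a → push -9. Stack: [9, -9]
BINARY_OP + → 9 + -9 = 0. Stack: [0]
STORE_FAST x → x=0. Stack: []
LOAD_FAST b → push -7. Stack: [-7]
LOAD_CONST → push 6. Stack: [-7, 6]
BINARY_OP * → -7 * 6 = -42. Stack: [-42]
LOAD_CONST → push 3. Stack: [-42, 3]
BINARY_OP >> → -42 >> 3 = -6. Stack: [-6]
STORE_FAST v → v=-6. Stack: []
LOAD_FAST v → push -6. Stack: [-6]
RETURN_VALUE → return -6.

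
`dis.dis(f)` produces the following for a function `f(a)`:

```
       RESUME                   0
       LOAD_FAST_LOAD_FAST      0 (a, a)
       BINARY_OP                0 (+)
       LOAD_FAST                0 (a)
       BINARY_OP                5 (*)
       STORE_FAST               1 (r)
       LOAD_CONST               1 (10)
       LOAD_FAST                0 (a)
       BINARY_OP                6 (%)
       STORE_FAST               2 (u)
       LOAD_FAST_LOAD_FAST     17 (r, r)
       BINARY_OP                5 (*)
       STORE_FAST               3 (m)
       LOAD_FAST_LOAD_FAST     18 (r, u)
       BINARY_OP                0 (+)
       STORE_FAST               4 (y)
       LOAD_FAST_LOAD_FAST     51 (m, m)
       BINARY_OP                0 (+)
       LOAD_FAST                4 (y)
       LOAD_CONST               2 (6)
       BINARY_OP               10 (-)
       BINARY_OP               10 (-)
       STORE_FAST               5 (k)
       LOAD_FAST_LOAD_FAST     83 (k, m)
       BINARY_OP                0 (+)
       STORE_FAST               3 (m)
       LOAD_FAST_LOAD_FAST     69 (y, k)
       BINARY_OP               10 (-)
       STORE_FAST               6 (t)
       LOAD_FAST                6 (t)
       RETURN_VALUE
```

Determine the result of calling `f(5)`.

LOAD_FAST_LOAD_FAST a,a → push 5,5. Stack: [5, 5]
BINARY_OP + → 5 + 5 = 10. Stack: [10]
LOAD_FAST a → push 5. Stack: [10, 5]
BINARY_OP * → 10 * 5 = 50. Stack: [50]
STORE_FAST r → r=50. Stack: []
LOAD_CONST → push 10. Stack: [10]
LOAD_FAST a → push 5. Stack: [10, 5]
BINARY_OP % → 10 % 5 = 0. Stack: [0]
STORE_FAST u → u=0. Stack: []
LOAD_FAST_LOAD_FAST r,r → push 50,50. Stack: [50, 50]
BINARY_OP * → 50 * 50 = 2500. Stack: [2500]
STORE_FAST m → m=2500. Stack: []
LOAD_FAST_LOAD_FAST r,u → push 50,0. Stack: [50, 0]
BINARY_OP + → 50 + 0 = 50. Stack: [50]
STORE_FAST y → y=50. Stack: []
LOAD_FAST_LOAD_FAST m,m → push 2500,2500. Stack: [2500, 2500]
BINARY_OP + → 2500 + 2500 = 5000. Stack: [5000]
LOAD_FAST y → push 50. Stack: [5000, 50]
LOAD_CONST → push 6. Stack: [5000, 50, 6]
BINARY_OP - → 50 - 6 = 44. Stack: [5000, 44]
BINARY_OP - → 5000 - 44 = 4956. Stack: [4956]
STORE_FAST k → k=4956. Stack: []
LOAD_FAST_LOAD_FAST k,m → push 4956,2500. Stack: [4956, 2500]
BINARY_OP + → 4956 + 2500 = 7456. Stack: [7456]
STORE_FAST m → m=7456. Stack: []
LOAD_FAST_LOAD_FAST y,k → push 50,4956. Stack: [50, 4956]
BINARY_OP - → 50 - 4956 = -4906. Stack: [-4906]
STORE_FAST t → t=-4906. Stack: []
LOAD_FAST t → push -4906. Stack: [-4906]
RETURN_VALUE → return -4906.

-4906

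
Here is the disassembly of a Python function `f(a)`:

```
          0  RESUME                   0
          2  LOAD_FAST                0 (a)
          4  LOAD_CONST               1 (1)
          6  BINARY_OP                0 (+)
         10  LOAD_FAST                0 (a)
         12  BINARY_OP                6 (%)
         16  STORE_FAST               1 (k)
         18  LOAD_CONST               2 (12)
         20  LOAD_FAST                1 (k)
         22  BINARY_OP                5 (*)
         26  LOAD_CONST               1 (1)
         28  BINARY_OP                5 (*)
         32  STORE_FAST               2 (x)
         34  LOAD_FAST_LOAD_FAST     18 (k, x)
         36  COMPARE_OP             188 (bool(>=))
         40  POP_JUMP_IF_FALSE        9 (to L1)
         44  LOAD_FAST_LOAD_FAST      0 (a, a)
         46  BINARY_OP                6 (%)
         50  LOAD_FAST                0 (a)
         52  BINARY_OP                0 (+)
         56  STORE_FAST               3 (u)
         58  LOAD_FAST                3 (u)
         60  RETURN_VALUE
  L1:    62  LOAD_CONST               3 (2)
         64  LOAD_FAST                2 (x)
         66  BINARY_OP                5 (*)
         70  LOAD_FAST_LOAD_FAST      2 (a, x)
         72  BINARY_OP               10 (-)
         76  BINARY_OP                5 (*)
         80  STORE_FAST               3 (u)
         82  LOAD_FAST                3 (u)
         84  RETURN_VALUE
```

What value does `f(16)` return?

96

LOAD_FAST a → push 16. Stack: [16]
LOAD_CONST → push 1. Stack: [16, 1]
BINARY_OP + → 16 + 1 = 17. Stack: [17]
LOAD_FAST a → push 16. Stack: [17, 16]
BINARY_OP % → 17 % 16 = 1. Stack: [1]
STORE_FAST k → k=1. Stack: []
LOAD_CONST → push 12. Stack: [12]
LOAD_FAST k → push 1. Stack: [12, 1]
BINARY_OP * → 12 * 1 = 12. Stack: [12]
LOAD_CONST → push 1. Stack: [12, 1]
BINARY_OP * → 12 * 1 = 12. Stack: [12]
STORE_FAST x → x=12. Stack: []
LOAD_FAST_LOAD_FAST k,x → push 1,12. Stack: [1, 12]
COMPARE_OP bool(>=) → 1 vs 12 = False. Stack: [False]
POP_JUMP_IF_FALSE → pop False; jump. Stack: []
LOAD_CONST → push 2. Stack: [2]
LOAD_FAST x → push 12. Stack: [2, 12]
BINARY_OP * → 2 * 12 = 24. Stack: [24]
LOAD_FAST_LOAD_FAST a,x → push 16,12. Stack: [24, 16, 12]
BINARY_OP - → 16 - 12 = 4. Stack: [24, 4]
BINARY_OP * → 24 * 4 = 96. Stack: [96]
STORE_FAST u → u=96. Stack: []
LOAD_FAST u → push 96. Stack: [96]
RETURN_VALUE → return 96.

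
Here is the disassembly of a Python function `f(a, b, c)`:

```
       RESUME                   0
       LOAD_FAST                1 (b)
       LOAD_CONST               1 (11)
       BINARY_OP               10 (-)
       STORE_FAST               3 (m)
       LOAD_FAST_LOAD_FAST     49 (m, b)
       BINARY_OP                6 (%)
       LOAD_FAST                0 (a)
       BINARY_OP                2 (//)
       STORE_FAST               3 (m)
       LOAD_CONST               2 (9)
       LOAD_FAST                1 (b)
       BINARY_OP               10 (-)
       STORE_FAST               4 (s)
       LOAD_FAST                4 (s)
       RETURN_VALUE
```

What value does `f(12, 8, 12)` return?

LOAD_FAST b → push 8. Stack: [8]
LOAD_CONST → push 11. Stack: [8, 11]
BINARY_OP - → 8 - 11 = -3. Stack: [-3]
STORE_FAST m → m=-3. Stack: []
LOAD_FAST_LOAD_FAST m,b → push -3,8. Stack: [-3, 8]
BINARY_OP % → -3 % 8 = 5. Stack: [5]
LOAD_FAST a → push 12. Stack: [5, 12]
BINARY_OP // → 5 // 12 = 0. Stack: [0]
STORE_FAST m → m=0. Stack: []
LOAD_CONST → push 9. Stack: [9]
LOAD_FAST b → push 8. Stack: [9, 8]
BINARY_OP - → 9 - 8 = 1. Stack: [1]
STORE_FAST s → s=1. Stack: []
LOAD_FAST s → push 1. Stack: [1]
RETURN_VALUE → return 1.

1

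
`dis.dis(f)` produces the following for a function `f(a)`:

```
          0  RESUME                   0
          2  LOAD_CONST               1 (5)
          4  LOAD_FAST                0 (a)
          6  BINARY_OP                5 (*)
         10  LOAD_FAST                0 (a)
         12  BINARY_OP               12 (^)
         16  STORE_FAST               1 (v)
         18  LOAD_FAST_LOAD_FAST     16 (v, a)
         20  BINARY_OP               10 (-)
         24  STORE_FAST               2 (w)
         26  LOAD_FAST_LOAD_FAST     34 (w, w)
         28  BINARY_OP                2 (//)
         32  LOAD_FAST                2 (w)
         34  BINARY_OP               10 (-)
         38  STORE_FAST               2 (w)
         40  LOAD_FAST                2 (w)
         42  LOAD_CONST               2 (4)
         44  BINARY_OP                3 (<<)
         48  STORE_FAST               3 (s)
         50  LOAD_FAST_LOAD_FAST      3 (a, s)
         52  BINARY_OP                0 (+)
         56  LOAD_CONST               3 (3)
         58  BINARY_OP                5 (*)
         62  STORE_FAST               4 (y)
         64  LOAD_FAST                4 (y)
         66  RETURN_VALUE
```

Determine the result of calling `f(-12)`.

-2868

LOAD_CONST → push 5. Stack: [5]
LOAD_FAST a → push -12. Stack: [5, -12]
BINARY_OP * → 5 * -12 = -60. Stack: [-60]
LOAD_FAST a → push -12. Stack: [-60, -12]
BINARY_OP ^ → -60 ^ -12 = 48. Stack: [48]
STORE_FAST v → v=48. Stack: []
LOAD_FAST_LOAD_FAST v,a → push 48,-12. Stack: [48, -12]
BINARY_OP - → 48 - -12 = 60. Stack: [60]
STORE_FAST w → w=60. Stack: []
LOAD_FAST_LOAD_FAST w,w → push 60,60. Stack: [60, 60]
BINARY_OP // → 60 // 60 = 1. Stack: [1]
LOAD_FAST w → push 60. Stack: [1, 60]
BINARY_OP - → 1 - 60 = -59. Stack: [-59]
STORE_FAST w → w=-59. Stack: []
LOAD_FAST w → push -59. Stack: [-59]
LOAD_CONST → push 4. Stack: [-59, 4]
BINARY_OP << → -59 << 4 = -944. Stack: [-944]
STORE_FAST s → s=-944. Stack: []
LOAD_FAST_LOAD_FAST a,s → push -12,-944. Stack: [-12, -944]
BINARY_OP + → -12 + -944 = -956. Stack: [-956]
LOAD_CONST → push 3. Stack: [-956, 3]
BINARY_OP * → -956 * 3 = -2868. Stack: [-2868]
STORE_FAST y → y=-2868. Stack: []
LOAD_FAST y → push -2868. Stack: [-2868]
RETURN_VALUE → return -2868.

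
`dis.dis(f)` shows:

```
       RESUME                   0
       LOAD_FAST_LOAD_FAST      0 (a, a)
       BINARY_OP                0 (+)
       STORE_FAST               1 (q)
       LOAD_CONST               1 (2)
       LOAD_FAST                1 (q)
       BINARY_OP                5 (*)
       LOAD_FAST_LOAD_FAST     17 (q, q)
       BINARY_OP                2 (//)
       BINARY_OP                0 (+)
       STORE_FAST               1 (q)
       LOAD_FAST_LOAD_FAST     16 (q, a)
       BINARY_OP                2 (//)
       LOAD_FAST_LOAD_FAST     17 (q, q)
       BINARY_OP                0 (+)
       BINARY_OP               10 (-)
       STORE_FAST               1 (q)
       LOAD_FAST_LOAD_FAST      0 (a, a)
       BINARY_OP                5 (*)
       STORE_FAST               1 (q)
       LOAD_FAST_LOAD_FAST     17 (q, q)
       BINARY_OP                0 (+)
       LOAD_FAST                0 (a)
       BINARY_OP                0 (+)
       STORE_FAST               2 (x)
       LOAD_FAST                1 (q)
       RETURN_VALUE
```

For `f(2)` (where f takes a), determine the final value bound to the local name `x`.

10

LOAD_FAST_LOAD_FAST a,a → push 2,2. Stack: [2, 2]
BINARY_OP + → 2 + 2 = 4. Stack: [4]
STORE_FAST q → q=4. Stack: []
LOAD_CONST → push 2. Stack: [2]
LOAD_FAST q → push 4. Stack: [2, 4]
BINARY_OP * → 2 * 4 = 8. Stack: [8]
LOAD_FAST_LOAD_FAST q,q → push 4,4. Stack: [8, 4, 4]
BINARY_OP // → 4 // 4 = 1. Stack: [8, 1]
BINARY_OP + → 8 + 1 = 9. Stack: [9]
STORE_FAST q → q=9. Stack: []
LOAD_FAST_LOAD_FAST q,a → push 9,2. Stack: [9, 2]
BINARY_OP // → 9 // 2 = 4. Stack: [4]
LOAD_FAST_LOAD_FAST q,q → push 9,9. Stack: [4, 9, 9]
BINARY_OP + → 9 + 9 = 18. Stack: [4, 18]
BINARY_OP - → 4 - 18 = -14. Stack: [-14]
STORE_FAST q → q=-14. Stack: []
LOAD_FAST_LOAD_FAST a,a → push 2,2. Stack: [2, 2]
BINARY_OP * → 2 * 2 = 4. Stack: [4]
STORE_FAST q → q=4. Stack: []
LOAD_FAST_LOAD_FAST q,q → push 4,4. Stack: [4, 4]
BINARY_OP + → 4 + 4 = 8. Stack: [8]
LOAD_FAST a → push 2. Stack: [8, 2]
BINARY_OP + → 8 + 2 = 10. Stack: [10]
STORE_FAST x → x=10. Stack: []
LOAD_FAST q → push 4. Stack: [4]
RETURN_VALUE → return 4.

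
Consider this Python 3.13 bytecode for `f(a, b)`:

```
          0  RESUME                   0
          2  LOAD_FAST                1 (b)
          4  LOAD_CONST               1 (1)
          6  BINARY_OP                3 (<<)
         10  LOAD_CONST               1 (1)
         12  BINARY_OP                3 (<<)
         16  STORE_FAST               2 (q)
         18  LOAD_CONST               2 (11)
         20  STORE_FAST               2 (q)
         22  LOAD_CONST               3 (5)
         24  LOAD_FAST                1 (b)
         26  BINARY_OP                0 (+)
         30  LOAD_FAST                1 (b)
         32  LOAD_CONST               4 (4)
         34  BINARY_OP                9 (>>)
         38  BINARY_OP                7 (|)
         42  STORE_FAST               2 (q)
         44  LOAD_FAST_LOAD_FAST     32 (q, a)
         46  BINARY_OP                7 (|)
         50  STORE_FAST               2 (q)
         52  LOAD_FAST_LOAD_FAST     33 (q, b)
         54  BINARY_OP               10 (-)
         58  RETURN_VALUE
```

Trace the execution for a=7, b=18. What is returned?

5

LOAD_FAST b → push 18. Stack: [18]
LOAD_CONST → push 1. Stack: [18, 1]
BINARY_OP << → 18 << 1 = 36. Stack: [36]
LOAD_CONST → push 1. Stack: [36, 1]
BINARY_OP << → 36 << 1 = 72. Stack: [72]
STORE_FAST q → q=72. Stack: []
LOAD_CONST → push 11. Stack: [11]
STORE_FAST q → q=11. Stack: []
LOAD_CONST → push 5. Stack: [5]
LOAD_FAST b → push 18. Stack: [5, 18]
BINARY_OP + → 5 + 18 = 23. Stack: [23]
LOAD_FAST b → push 18. Stack: [23, 18]
LOAD_CONST → push 4. Stack: [23, 18, 4]
BINARY_OP >> → 18 >> 4 = 1. Stack: [23, 1]
BINARY_OP | → 23 | 1 = 23. Stack: [23]
STORE_FAST q → q=23. Stack: []
LOAD_FAST_LOAD_FAST q,a → push 23,7. Stack: [23, 7]
BINARY_OP | → 23 | 7 = 23. Stack: [23]
STORE_FAST q → q=23. Stack: []
LOAD_FAST_LOAD_FAST q,b → push 23,18. Stack: [23, 18]
BINARY_OP - → 23 - 18 = 5. Stack: [5]
RETURN_VALUE → return 5.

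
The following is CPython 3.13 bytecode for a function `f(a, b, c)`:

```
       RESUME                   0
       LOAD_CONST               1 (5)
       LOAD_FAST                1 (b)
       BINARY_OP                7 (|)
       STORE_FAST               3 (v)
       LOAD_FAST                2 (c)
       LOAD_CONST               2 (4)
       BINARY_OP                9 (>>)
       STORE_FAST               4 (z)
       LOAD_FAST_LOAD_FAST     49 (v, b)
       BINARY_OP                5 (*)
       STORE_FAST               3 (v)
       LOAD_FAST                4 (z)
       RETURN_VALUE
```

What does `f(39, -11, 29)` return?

LOAD_CONST → push 5. Stack: [5]
LOAD_FAST b → push -11. Stack: [5, -11]
BINARY_OP | → 5 | -11 = -11. Stack: [-11]
STORE_FAST v → v=-11. Stack: []
LOAD_FAST c → push 29. Stack: [29]
LOAD_CONST → push 4. Stack: [29, 4]
BINARY_OP >> → 29 >> 4 = 1. Stack: [1]
STORE_FAST z → z=1. Stack: []
LOAD_FAST_LOAD_FAST v,b → push -11,-11. Stack: [-11, -11]
BINARY_OP * → -11 * -11 = 121. Stack: [121]
STORE_FAST v → v=121. Stack: []
LOAD_FAST z → push 1. Stack: [1]
RETURN_VALUE → return 1.

1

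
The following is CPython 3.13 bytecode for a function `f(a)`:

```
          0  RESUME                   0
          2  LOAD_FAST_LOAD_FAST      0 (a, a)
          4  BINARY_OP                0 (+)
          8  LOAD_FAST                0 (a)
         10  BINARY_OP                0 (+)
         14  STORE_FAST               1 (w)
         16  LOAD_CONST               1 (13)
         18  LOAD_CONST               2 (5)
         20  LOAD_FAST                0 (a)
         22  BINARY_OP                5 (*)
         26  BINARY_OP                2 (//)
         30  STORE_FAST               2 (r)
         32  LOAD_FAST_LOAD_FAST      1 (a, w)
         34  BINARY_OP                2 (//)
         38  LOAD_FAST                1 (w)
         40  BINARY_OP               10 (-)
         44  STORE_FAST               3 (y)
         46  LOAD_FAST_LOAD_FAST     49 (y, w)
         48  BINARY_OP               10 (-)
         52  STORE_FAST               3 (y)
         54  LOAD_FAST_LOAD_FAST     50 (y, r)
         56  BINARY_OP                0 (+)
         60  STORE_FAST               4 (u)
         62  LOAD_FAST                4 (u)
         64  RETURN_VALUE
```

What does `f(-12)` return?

71

LOAD_FAST_LOAD_FAST a,a → push -12,-12. Stack: [-12, -12]
BINARY_OP + → -12 + -12 = -24. Stack: [-24]
LOAD_FAST a → push -12. Stack: [-24, -12]
BINARY_OP + → -24 + -12 = -36. Stack: [-36]
STORE_FAST w → w=-36. Stack: []
LOAD_CONST → push 13. Stack: [13]
LOAD_CONST → push 5. Stack: [13, 5]
LOAD_FAST a → push -12. Stack: [13, 5, -12]
BINARY_OP * → 5 * -12 = -60. Stack: [13, -60]
BINARY_OP // → 13 // -60 = -1. Stack: [-1]
STORE_FAST r → r=-1. Stack: []
LOAD_FAST_LOAD_FAST a,w → push -12,-36. Stack: [-12, -36]
BINARY_OP // → -12 // -36 = 0. Stack: [0]
LOAD_FAST w → push -36. Stack: [0, -36]
BINARY_OP - → 0 - -36 = 36. Stack: [36]
STORE_FAST y → y=36. Stack: []
LOAD_FAST_LOAD_FAST y,w → push 36,-36. Stack: [36, -36]
BINARY_OP - → 36 - -36 = 72. Stack: [72]
STORE_FAST y → y=72. Stack: []
LOAD_FAST_LOAD_FAST y,r → push 72,-1. Stack: [72, -1]
BINARY_OP + → 72 + -1 = 71. Stack: [71]
STORE_FAST u → u=71. Stack: []
LOAD_FAST u → push 71. Stack: [71]
RETURN_VALUE → return 71.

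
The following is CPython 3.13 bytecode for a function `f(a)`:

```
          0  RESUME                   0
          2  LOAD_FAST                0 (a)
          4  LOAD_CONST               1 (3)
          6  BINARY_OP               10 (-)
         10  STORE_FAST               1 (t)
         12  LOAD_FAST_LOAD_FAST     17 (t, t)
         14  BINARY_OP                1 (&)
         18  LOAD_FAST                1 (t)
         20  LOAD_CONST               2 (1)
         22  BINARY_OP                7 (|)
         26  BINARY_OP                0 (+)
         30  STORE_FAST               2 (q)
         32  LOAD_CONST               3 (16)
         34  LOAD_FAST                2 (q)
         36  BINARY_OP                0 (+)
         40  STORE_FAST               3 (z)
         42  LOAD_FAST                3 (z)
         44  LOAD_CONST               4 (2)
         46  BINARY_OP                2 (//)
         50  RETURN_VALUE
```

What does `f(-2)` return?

LOAD_FAST a → push -2. Stack: [-2]
LOAD_CONST → push 3. Stack: [-2, 3]
BINARY_OP - → -2 - 3 = -5. Stack: [-5]
STORE_FAST t → t=-5. Stack: []
LOAD_FAST_LOAD_FAST t,t → push -5,-5. Stack: [-5, -5]
BINARY_OP & → -5 & -5 = -5. Stack: [-5]
LOAD_FAST t → push -5. Stack: [-5, -5]
LOAD_CONST → push 1. Stack: [-5, -5, 1]
BINARY_OP | → -5 | 1 = -5. Stack: [-5, -5]
BINARY_OP + → -5 + -5 = -10. Stack: [-10]
STORE_FAST q → q=-10. Stack: []
LOAD_CONST → push 16. Stack: [16]
LOAD_FAST q → push -10. Stack: [16, -10]
BINARY_OP + → 16 + -10 = 6. Stack: [6]
STORE_FAST z → z=6. Stack: []
LOAD_FAST z → push 6. Stack: [6]
LOAD_CONST → push 2. Stack: [6, 2]
BINARY_OP // → 6 // 2 = 3. Stack: [3]
RETURN_VALUE → return 3.

3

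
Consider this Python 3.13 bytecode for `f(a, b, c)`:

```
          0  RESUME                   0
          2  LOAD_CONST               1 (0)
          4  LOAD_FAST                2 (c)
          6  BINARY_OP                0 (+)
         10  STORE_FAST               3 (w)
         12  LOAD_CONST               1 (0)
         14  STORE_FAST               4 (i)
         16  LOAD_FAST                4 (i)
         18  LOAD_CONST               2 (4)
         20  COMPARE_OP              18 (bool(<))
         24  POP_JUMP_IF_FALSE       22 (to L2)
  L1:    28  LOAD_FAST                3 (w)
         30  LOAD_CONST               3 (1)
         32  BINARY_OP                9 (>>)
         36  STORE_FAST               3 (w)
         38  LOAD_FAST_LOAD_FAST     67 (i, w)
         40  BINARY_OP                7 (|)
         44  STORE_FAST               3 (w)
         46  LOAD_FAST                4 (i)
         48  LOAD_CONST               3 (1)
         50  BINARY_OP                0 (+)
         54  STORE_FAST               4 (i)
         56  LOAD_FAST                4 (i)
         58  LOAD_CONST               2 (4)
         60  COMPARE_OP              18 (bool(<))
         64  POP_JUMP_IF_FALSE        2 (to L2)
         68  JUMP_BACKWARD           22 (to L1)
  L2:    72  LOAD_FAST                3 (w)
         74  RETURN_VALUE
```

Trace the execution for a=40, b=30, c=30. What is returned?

3

LOAD_CONST → push 0
LOAD_FAST c → push 30
BINARY_OP + → 0 + 30 = 30
STORE_FAST w → w=30
LOAD_CONST → push 0
STORE_FAST i → i=0
LOAD_FAST i → push 0
LOAD_CONST → push 4
COMPARE_OP bool(<) → 0 vs 4 = True
POP_JUMP_IF_FALSE → pop True; no jump
LOAD_FAST w → push 30
LOAD_CONST → push 1
BINARY_OP >> → 30 >> 1 = 15
STORE_FAST w → w=15
LOAD_FAST_LOAD_FAST i,w → push 0,15
BINARY_OP | → 0 | 15 = 15
STORE_FAST w → w=15
LOAD_FAST i → push 0
LOAD_CONST → push 1
BINARY_OP + → 0 + 1 = 1
STORE_FAST i → i=1
LOAD_FAST i → push 1
LOAD_CONST → push 4
COMPARE_OP bool(<) → 1 vs 4 = True
POP_JUMP_IF_FALSE → pop True; no jump
LOAD_FAST w → push 15
LOAD_CONST → push 1
BINARY_OP >> → 15 >> 1 = 7
STORE_FAST w → w=7
LOAD_FAST_LOAD_FAST i,w → push 1,7
BINARY_OP | → 1 | 7 = 7
STORE_FAST w → w=7
LOAD_FAST i → push 1
LOAD_CONST → push 1
BINARY_OP + → 1 + 1 = 2
STORE_FAST i → i=2
LOAD_FAST i → push 2
LOAD_CONST → push 4
COMPARE_OP bool(<) → 2 vs 4 = True
POP_JUMP_IF_FALSE → pop True; no jump
LOAD_FAST w → push 7
LOAD_CONST → push 1
BINARY_OP >> → 7 >> 1 = 3
STORE_FAST w → w=3
LOAD_FAST_LOAD_FAST i,w → push 2,3
BINARY_OP | → 2 | 3 = 3
STORE_FAST w → w=3
LOAD_FAST i → push 2
LOAD_CONST → push 1
BINARY_OP + → 2 + 1 = 3
STORE_FAST i → i=3
LOAD_FAST i → push 3
LOAD_CONST → push 4
COMPARE_OP bool(<) → 3 vs 4 = True
POP_JUMP_IF_FALSE → pop True; no jump
LOAD_FAST w → push 3
LOAD_CONST → push 1
BINARY_OP >> → 3 >> 1 = 1
STORE_FAST w → w=1
LOAD_FAST_LOAD_FAST i,w → push 3,1
BINARY_OP | → 3 | 1 = 3
STORE_FAST w → w=3
LOAD_FAST i → push 3
LOAD_CONST → push 1
BINARY_OP + → 3 + 1 = 4
STORE_FAST i → i=4
LOAD_FAST i → push 4
LOAD_CONST → push 4
COMPARE_OP bool(<) → 4 vs 4 = False
POP_JUMP_IF_FALSE → pop False; jump
LOAD_FAST w → push 3
RETURN_VALUE → return 3.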